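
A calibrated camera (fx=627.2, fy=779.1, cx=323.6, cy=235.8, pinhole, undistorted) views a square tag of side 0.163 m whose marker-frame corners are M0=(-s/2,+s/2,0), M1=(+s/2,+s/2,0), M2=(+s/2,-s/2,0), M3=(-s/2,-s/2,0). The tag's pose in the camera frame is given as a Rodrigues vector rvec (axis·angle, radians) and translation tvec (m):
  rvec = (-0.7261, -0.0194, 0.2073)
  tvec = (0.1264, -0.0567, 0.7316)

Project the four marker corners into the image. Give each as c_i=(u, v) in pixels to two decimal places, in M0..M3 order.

Intrinsics K: fx=627.2, fy=779.1, cx=323.6, cy=235.8
Marker side s = 0.163 m; corners in marker frame (Z=0):
  M0 = (-0.0815, +0.0815, 0)
  M1 = (+0.0815, +0.0815, 0)
  M2 = (+0.0815, -0.0815, 0)
  M3 = (-0.0815, -0.0815, 0)
rvec = (-0.7261, -0.0194, 0.2073), |rvec| = θ = 0.75536 rad = 43.279°
Rodrigues: sinθ=0.68555, 1−cosθ=0.27198; R = I + sinθ·[k]× + (1−cosθ)·[k]×²:
    [+0.97934 -0.18143 -0.08936]
    [+0.19486 +0.72820 +0.65708]
    [-0.05414 -0.66091 +0.74851]
t = (0.1264, -0.0567, 0.7316) m
M0: Pc = R·M0+t = (+0.03180, -0.01323, +0.68215); u = 627.2·(+0.03180)/0.68215 + 323.6 = 352.8364, v = 779.1·(-0.01323)/0.68215 + 235.8 = 220.6871
M1: Pc = R·M1+t = (+0.19143, +0.01853, +0.67332); u = 627.2·(+0.19143)/0.67332 + 323.6 = 501.9165, v = 779.1·(+0.01853)/0.67332 + 235.8 = 257.2402
M2: Pc = R·M2+t = (+0.22100, -0.10017, +0.78105); u = 627.2·(+0.22100)/0.78105 + 323.6 = 501.0692, v = 779.1·(-0.10017)/0.78105 + 235.8 = 135.8825
M3: Pc = R·M3+t = (+0.06137, -0.13193, +0.78988); u = 627.2·(+0.06137)/0.78988 + 323.6 = 372.3310, v = 779.1·(-0.13193)/0.78988 + 235.8 = 105.6707

c0=(352.84, 220.69) c1=(501.92, 257.24) c2=(501.07, 135.88) c3=(372.33, 105.67)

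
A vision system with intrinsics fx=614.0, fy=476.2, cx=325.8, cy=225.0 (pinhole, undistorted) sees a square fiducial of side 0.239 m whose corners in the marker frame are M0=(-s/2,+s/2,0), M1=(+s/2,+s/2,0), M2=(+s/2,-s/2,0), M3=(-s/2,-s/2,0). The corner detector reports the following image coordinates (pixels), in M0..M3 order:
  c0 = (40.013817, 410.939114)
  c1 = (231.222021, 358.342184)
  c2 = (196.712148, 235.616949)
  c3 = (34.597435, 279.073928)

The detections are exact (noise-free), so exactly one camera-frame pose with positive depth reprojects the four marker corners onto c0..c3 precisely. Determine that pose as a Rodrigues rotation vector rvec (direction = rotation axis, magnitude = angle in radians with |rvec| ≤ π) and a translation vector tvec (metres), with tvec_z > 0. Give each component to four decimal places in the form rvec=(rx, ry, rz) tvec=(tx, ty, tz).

rvec=(-0.5864, 0.0683, -0.3336) tvec=(-0.2607, 0.1519, 0.7981)

Intrinsics K: fx=614.0, fy=476.2, cx=325.8, cy=225.0
Marker side s = 0.239 m; corners in marker frame (Z=0):
  M0 = (-0.1195, +0.1195, 0)
  M1 = (+0.1195, +0.1195, 0)
  M2 = (+0.1195, -0.1195, 0)
  M3 = (-0.1195, -0.1195, 0)
Detected image corners:
  c0 = (40.013817, 410.939114) px
  c1 = (231.222021, 358.342184) px
  c2 = (196.712148, 235.616949) px
  c3 = (34.597435, 279.073928) px
Planar DLT: solve 8×8 A·h = b for H (H[2,2]=1):
  H  [+738.99980 -3.31169 +125.21873]
  H  [-186.91186 +309.93705 +315.60747]
  H  [+0.03880 -0.69344 +1.00000]
B = K⁻¹H; ‖b₁‖=1.252906, ‖b₂‖=1.252906; λ = 2/(‖b₁‖+‖b₂‖) = 0.798144, sign → tz>0 ⇒ λ=+0.798144
r₁ = λ·B[:,0] = (+0.94420,-0.32791,+0.03096); r₂ = λ·B[:,1] = (+0.28938,+0.78098,-0.55347)
r₃ = r₁×r₂ = (+0.15730,+0.53155,+0.83230); SVD([r₁ r₂ r₃]) → R = UVᵀ:
  R  [+0.94420 +0.28938 +0.15730]
  R  [-0.32791 +0.78098 +0.53155]
  R  [+0.03096 -0.55347 +0.83230]
t = (-0.26074, +0.15186, +0.79814) m
tr R = 2.557481; θ = arccos((tr R − 1)/2) = 0.678140 rad = 38.855°
axis k = ((R−Rᵀ)₃₂, (R−Rᵀ)₁₃, (R−Rᵀ)₂₁) / (2 sinθ) = (-0.864764, +0.100693, -0.491980)
rvec = θ·k = (-0.586431, +0.068284, -0.333631)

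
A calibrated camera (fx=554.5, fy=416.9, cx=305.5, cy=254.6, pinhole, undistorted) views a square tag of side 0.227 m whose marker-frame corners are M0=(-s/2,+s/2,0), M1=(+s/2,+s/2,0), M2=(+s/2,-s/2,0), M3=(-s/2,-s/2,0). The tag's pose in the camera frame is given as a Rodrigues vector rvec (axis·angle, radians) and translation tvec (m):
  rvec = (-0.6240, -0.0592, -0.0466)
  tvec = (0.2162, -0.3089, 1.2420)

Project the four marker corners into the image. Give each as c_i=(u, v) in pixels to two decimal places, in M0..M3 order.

c0=(357.72, 178.22) c1=(463.06, 177.19) c2=(441.35, 126.67) c3=(346.46, 126.99)

Intrinsics K: fx=554.5, fy=416.9, cx=305.5, cy=254.6
Marker side s = 0.227 m; corners in marker frame (Z=0):
  M0 = (-0.1135, +0.1135, 0)
  M1 = (+0.1135, +0.1135, 0)
  M2 = (+0.1135, -0.1135, 0)
  M3 = (-0.1135, -0.1135, 0)
rvec = (-0.6240, -0.0592, -0.0466), |rvec| = θ = 0.62853 rad = 36.012°
Rodrigues: sinθ=0.58796, 1−cosθ=0.19111; R = I + sinθ·[k]× + (1−cosθ)·[k]×²:
    [+0.99725 +0.06146 -0.04131]
    [-0.02572 +0.81059 +0.58505]
    [+0.06945 -0.58238 +0.80994]
t = (0.2162, -0.3089, 1.2420) m
M0: Pc = R·M0+t = (+0.10999, -0.21398, +1.16802); u = 554.5·(+0.10999)/1.16802 + 305.5 = 357.7151, v = 416.9·(-0.21398)/1.16802 + 254.6 = 178.2246
M1: Pc = R·M1+t = (+0.33636, -0.21982, +1.18378); u = 554.5·(+0.33636)/1.18378 + 305.5 = 463.0578, v = 416.9·(-0.21982)/1.18378 + 254.6 = 177.1854
M2: Pc = R·M2+t = (+0.32241, -0.40382, +1.31598); u = 554.5·(+0.32241)/1.31598 + 305.5 = 441.3511, v = 416.9·(-0.40382)/1.31598 + 254.6 = 126.6705
M3: Pc = R·M3+t = (+0.09604, -0.39798, +1.30022); u = 554.5·(+0.09604)/1.30022 + 305.5 = 346.4560, v = 416.9·(-0.39798)/1.30022 + 254.6 = 126.9916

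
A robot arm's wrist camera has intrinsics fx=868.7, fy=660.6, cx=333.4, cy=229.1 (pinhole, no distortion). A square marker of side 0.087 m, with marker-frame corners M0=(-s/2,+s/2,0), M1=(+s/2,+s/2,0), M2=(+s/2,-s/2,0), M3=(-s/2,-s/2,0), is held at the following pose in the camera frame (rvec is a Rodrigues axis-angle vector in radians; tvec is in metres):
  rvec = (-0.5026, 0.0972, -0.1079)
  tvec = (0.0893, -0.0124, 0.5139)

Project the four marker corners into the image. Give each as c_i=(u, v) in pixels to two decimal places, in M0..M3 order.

Intrinsics K: fx=868.7, fy=660.6, cx=333.4, cy=229.1
Marker side s = 0.087 m; corners in marker frame (Z=0):
  M0 = (-0.0435, +0.0435, 0)
  M1 = (+0.0435, +0.0435, 0)
  M2 = (+0.0435, -0.0435, 0)
  M3 = (-0.0435, -0.0435, 0)
rvec = (-0.5026, 0.0972, -0.1079), |rvec| = θ = 0.52316 rad = 29.975°
Rodrigues: sinθ=0.49962, 1−cosθ=0.13376; R = I + sinθ·[k]× + (1−cosθ)·[k]×²:
    [+0.98969 +0.07917 +0.11933]
    [-0.12692 +0.87086 +0.47486]
    [-0.06632 -0.48511 +0.87193]
t = (0.0893, -0.0124, 0.5139) m
M0: Pc = R·M0+t = (+0.04969, +0.03100, +0.49568); u = 868.7·(+0.04969)/0.49568 + 333.4 = 420.4873, v = 660.6·(+0.03100)/0.49568 + 229.1 = 270.4185
M1: Pc = R·M1+t = (+0.13580, +0.01996, +0.48991); u = 868.7·(+0.13580)/0.48991 + 333.4 = 574.1891, v = 660.6·(+0.01996)/0.48991 + 229.1 = 256.0162
M2: Pc = R·M2+t = (+0.12891, -0.05580, +0.53212); u = 868.7·(+0.12891)/0.53212 + 333.4 = 543.8464, v = 660.6·(-0.05580)/0.53212 + 229.1 = 159.8225
M3: Pc = R·M3+t = (+0.04280, -0.04476, +0.53789); u = 868.7·(+0.04280)/0.53789 + 333.4 = 402.5301, v = 660.6·(-0.04476)/0.53789 + 229.1 = 174.1267

c0=(420.49, 270.42) c1=(574.19, 256.02) c2=(543.85, 159.82) c3=(402.53, 174.13)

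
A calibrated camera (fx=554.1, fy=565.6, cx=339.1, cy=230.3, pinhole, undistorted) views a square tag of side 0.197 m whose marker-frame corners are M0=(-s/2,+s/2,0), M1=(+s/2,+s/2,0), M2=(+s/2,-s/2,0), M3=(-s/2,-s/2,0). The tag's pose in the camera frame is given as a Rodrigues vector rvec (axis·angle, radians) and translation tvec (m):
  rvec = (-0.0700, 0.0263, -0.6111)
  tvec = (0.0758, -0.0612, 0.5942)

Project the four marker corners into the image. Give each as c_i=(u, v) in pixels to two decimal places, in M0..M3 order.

c0=(387.71, 303.29) c1=(540.14, 194.33) c2=(431.36, 43.79) c3=(282.73, 150.32)

Intrinsics K: fx=554.1, fy=565.6, cx=339.1, cy=230.3
Marker side s = 0.197 m; corners in marker frame (Z=0):
  M0 = (-0.0985, +0.0985, 0)
  M1 = (+0.0985, +0.0985, 0)
  M2 = (+0.0985, -0.0985, 0)
  M3 = (-0.0985, -0.0985, 0)
rvec = (-0.0700, 0.0263, -0.6111), |rvec| = θ = 0.61566 rad = 35.275°
Rodrigues: sinθ=0.57750, 1−cosθ=0.18361; R = I + sinθ·[k]× + (1−cosθ)·[k]×²:
    [+0.81877 +0.57233 +0.04539]
    [-0.57411 +0.81673 +0.05788]
    [-0.00395 -0.07345 +0.99729]
t = (0.0758, -0.0612, 0.5942) m
M0: Pc = R·M0+t = (+0.05153, +0.07580, +0.58735); u = 554.1·(+0.05153)/0.58735 + 339.1 = 387.7085, v = 565.6·(+0.07580)/0.58735 + 230.3 = 303.2904
M1: Pc = R·M1+t = (+0.21282, -0.03730, +0.58658); u = 554.1·(+0.21282)/0.58658 + 339.1 = 540.1397, v = 565.6·(-0.03730)/0.58658 + 230.3 = 194.3317
M2: Pc = R·M2+t = (+0.10007, -0.19820, +0.60105); u = 554.1·(+0.10007)/0.60105 + 339.1 = 431.3578, v = 565.6·(-0.19820)/0.60105 + 230.3 = 43.7905
M3: Pc = R·M3+t = (-0.06122, -0.08510, +0.60182); u = 554.1·(-0.06122)/0.60182 + 339.1 = 282.7319, v = 565.6·(-0.08510)/0.60182 + 230.3 = 150.3243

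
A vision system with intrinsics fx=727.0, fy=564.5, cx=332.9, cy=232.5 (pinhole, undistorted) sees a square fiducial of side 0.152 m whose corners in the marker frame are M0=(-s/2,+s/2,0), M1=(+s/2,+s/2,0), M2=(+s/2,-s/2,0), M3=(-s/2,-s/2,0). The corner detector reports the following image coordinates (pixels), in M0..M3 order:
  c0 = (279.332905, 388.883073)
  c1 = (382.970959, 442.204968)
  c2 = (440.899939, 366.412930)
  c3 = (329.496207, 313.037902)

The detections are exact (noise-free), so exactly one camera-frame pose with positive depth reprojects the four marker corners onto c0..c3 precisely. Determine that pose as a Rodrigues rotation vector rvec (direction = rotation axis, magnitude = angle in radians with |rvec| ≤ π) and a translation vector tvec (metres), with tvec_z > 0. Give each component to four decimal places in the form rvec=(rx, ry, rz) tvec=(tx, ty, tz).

Intrinsics K: fx=727.0, fy=564.5, cx=332.9, cy=232.5
Marker side s = 0.152 m; corners in marker frame (Z=0):
  M0 = (-0.0760, +0.0760, 0)
  M1 = (+0.0760, +0.0760, 0)
  M2 = (+0.0760, -0.0760, 0)
  M3 = (-0.0760, -0.0760, 0)
Detected image corners:
  c0 = (279.332905, 388.883073) px
  c1 = (382.970959, 442.204968) px
  c2 = (440.899939, 366.412930) px
  c3 = (329.496207, 313.037902) px
Planar DLT: solve 8×8 A·h = b for H (H[2,2]=1):
  H  [+619.44544 -228.75604 +356.45537]
  H  [+258.98799 +632.01158 +378.15717]
  H  [-0.24358 +0.35273 +1.00000]
B = K⁻¹H; ‖b₁‖=1.140375, ‖b₂‖=1.140375; λ = 2/(‖b₁‖+‖b₂‖) = 0.876905, sign → tz>0 ⇒ λ=+0.876905
r₁ = λ·B[:,0] = (+0.84498,+0.49029,-0.21360); r₂ = λ·B[:,1] = (-0.41756,+0.85438,+0.30931)
r₃ = r₁×r₂ = (+0.33414,-0.17217,+0.92666); SVD([r₁ r₂ r₃]) → R = UVᵀ:
  R  [+0.84498 -0.41756 +0.33414]
  R  [+0.49029 +0.85438 -0.17217]
  R  [-0.21360 +0.30931 +0.92666]
t = (+0.02841, +0.22627, +0.87690) m
tr R = 2.626029; θ = arccos((tr R − 1)/2) = 0.621486 rad = 35.609°
axis k = ((R−Rᵀ)₃₂, (R−Rᵀ)₁₃, (R−Rᵀ)₂₁) / (2 sinθ) = (+0.413467, +0.470370, +0.779613)
rvec = θ·k = (+0.256964, +0.292328, +0.484519)

rvec=(0.2570, 0.2923, 0.4845) tvec=(0.0284, 0.2263, 0.8769)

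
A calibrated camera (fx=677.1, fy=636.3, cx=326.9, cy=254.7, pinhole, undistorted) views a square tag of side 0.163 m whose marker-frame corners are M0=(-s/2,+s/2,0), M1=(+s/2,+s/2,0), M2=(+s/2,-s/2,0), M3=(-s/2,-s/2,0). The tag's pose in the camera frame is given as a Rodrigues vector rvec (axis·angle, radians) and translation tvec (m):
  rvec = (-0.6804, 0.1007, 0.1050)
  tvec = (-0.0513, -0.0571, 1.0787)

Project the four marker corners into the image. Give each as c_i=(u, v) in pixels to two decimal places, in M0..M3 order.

Intrinsics K: fx=677.1, fy=636.3, cx=326.9, cy=254.7
Marker side s = 0.163 m; corners in marker frame (Z=0):
  M0 = (-0.0815, +0.0815, 0)
  M1 = (+0.0815, +0.0815, 0)
  M2 = (+0.0815, -0.0815, 0)
  M3 = (-0.0815, -0.0815, 0)
rvec = (-0.6804, 0.1007, 0.1050), |rvec| = θ = 0.69578 rad = 39.865°
Rodrigues: sinθ=0.64098, 1−cosθ=0.23245; R = I + sinθ·[k]× + (1−cosθ)·[k]×²:
    [+0.98984 -0.12963 +0.05847]
    [+0.06383 +0.77242 +0.63189]
    [-0.12707 -0.62174 +0.77285]
t = (-0.0513, -0.0571, 1.0787) m
M0: Pc = R·M0+t = (-0.14254, +0.00065, +1.03838); u = 677.1·(-0.14254)/1.03838 + 326.9 = 233.9562, v = 636.3·(+0.00065)/1.03838 + 254.7 = 255.0984
M1: Pc = R·M1+t = (+0.01881, +0.01105, +1.01767); u = 677.1·(+0.01881)/1.01767 + 326.9 = 339.4131, v = 636.3·(+0.01105)/1.01767 + 254.7 = 261.6120
M2: Pc = R·M2+t = (+0.03994, -0.11485, +1.11902); u = 677.1·(+0.03994)/1.11902 + 326.9 = 351.0650, v = 636.3·(-0.11485)/1.11902 + 254.7 = 189.3934
M3: Pc = R·M3+t = (-0.12141, -0.12525, +1.13973); u = 677.1·(-0.12141)/1.13973 + 326.9 = 254.7734, v = 636.3·(-0.12525)/1.13973 + 254.7 = 184.7713

c0=(233.96, 255.10) c1=(339.41, 261.61) c2=(351.07, 189.39) c3=(254.77, 184.77)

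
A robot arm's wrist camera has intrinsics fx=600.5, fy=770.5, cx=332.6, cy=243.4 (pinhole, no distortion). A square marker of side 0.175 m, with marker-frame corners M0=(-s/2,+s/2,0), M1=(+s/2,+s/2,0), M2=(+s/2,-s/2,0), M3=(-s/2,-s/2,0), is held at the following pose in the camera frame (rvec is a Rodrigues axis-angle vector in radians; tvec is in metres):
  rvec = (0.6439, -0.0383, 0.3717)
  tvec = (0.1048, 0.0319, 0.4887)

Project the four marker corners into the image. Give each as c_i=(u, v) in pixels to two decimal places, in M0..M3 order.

Intrinsics K: fx=600.5, fy=770.5, cx=332.6, cy=243.4
Marker side s = 0.175 m; corners in marker frame (Z=0):
  M0 = (-0.0875, +0.0875, 0)
  M1 = (+0.0875, +0.0875, 0)
  M2 = (+0.0875, -0.0875, 0)
  M3 = (-0.0875, -0.0875, 0)
rvec = (0.6439, -0.0383, 0.3717), |rvec| = θ = 0.74447 rad = 42.655°
Rodrigues: sinθ=0.67758, 1−cosθ=0.26455; R = I + sinθ·[k]× + (1−cosθ)·[k]×²:
    [+0.93335 -0.35008 +0.07938]
    [+0.32653 +0.73615 -0.59284]
    [+0.14910 +0.57925 +0.80140]
t = (0.1048, 0.0319, 0.4887) m
M0: Pc = R·M0+t = (-0.00750, +0.06774, +0.52634); u = 600.5·(-0.00750)/0.52634 + 332.6 = 324.0434, v = 770.5·(+0.06774)/0.52634 + 243.4 = 342.5657
M1: Pc = R·M1+t = (+0.15584, +0.12488, +0.55243); u = 600.5·(+0.15584)/0.55243 + 332.6 = 501.9965, v = 770.5·(+0.12488)/0.55243 + 243.4 = 417.5820
M2: Pc = R·M2+t = (+0.21710, -0.00394, +0.45106); u = 600.5·(+0.21710)/0.45106 + 332.6 = 621.6258, v = 770.5·(-0.00394)/0.45106 + 243.4 = 236.6675
M3: Pc = R·M3+t = (+0.05376, -0.06108, +0.42497); u = 600.5·(+0.05376)/0.42497 + 332.6 = 408.5700, v = 770.5·(-0.06108)/0.42497 + 243.4 = 132.6493

c0=(324.04, 342.57) c1=(502.00, 417.58) c2=(621.63, 236.67) c3=(408.57, 132.65)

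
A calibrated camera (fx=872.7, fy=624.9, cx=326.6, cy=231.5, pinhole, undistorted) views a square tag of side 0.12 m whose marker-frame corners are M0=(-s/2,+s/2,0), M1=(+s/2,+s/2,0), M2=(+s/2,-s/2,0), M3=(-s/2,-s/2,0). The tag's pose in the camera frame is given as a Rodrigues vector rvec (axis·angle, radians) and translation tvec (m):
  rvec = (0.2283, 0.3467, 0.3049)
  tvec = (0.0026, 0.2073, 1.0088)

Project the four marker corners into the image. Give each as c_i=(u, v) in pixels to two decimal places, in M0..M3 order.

Intrinsics K: fx=872.7, fy=624.9, cx=326.6, cy=231.5
Marker side s = 0.12 m; corners in marker frame (Z=0):
  M0 = (-0.0600, +0.0600, 0)
  M1 = (+0.0600, +0.0600, 0)
  M2 = (+0.0600, -0.0600, 0)
  M3 = (-0.0600, -0.0600, 0)
rvec = (0.2283, 0.3467, 0.3049), |rvec| = θ = 0.51506 rad = 29.511°
Rodrigues: sinθ=0.49259, 1−cosθ=0.12974; R = I + sinθ·[k]× + (1−cosθ)·[k]×²:
    [+0.89575 -0.25289 +0.36561]
    [+0.33031 +0.92905 -0.16664]
    [-0.29753 +0.27004 +0.91573]
t = (0.0026, 0.2073, 1.0088) m
M0: Pc = R·M0+t = (-0.06632, +0.24322, +1.04285); u = 872.7·(-0.06632)/1.04285 + 326.6 = 271.1022, v = 624.9·(+0.24322)/1.04285 + 231.5 = 377.2452
M1: Pc = R·M1+t = (+0.04117, +0.28286, +1.00715); u = 872.7·(+0.04117)/1.00715 + 326.6 = 362.2756, v = 624.9·(+0.28286)/1.00715 + 231.5 = 407.0050
M2: Pc = R·M2+t = (+0.07152, +0.17138, +0.97475); u = 872.7·(+0.07152)/0.97475 + 326.6 = 390.6312, v = 624.9·(+0.17138)/0.97475 + 231.5 = 341.3671
M3: Pc = R·M3+t = (-0.03597, +0.13174, +1.01045); u = 872.7·(-0.03597)/1.01045 + 326.6 = 295.5320, v = 624.9·(+0.13174)/1.01045 + 231.5 = 312.9722

c0=(271.10, 377.25) c1=(362.28, 407.01) c2=(390.63, 341.37) c3=(295.53, 312.97)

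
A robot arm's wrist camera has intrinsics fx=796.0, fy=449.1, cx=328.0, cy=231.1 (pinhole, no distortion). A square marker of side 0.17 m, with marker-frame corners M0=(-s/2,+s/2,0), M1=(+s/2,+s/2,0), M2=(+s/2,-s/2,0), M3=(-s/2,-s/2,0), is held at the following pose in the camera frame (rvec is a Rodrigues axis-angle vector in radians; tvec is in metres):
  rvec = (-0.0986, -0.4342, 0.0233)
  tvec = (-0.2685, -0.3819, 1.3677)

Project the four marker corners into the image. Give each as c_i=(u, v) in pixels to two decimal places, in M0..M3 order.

Intrinsics K: fx=796.0, fy=449.1, cx=328.0, cy=231.1
Marker side s = 0.17 m; corners in marker frame (Z=0):
  M0 = (-0.0850, +0.0850, 0)
  M1 = (+0.0850, +0.0850, 0)
  M2 = (+0.0850, -0.0850, 0)
  M3 = (-0.0850, -0.0850, 0)
rvec = (-0.0986, -0.4342, 0.0233), |rvec| = θ = 0.44586 rad = 25.546°
Rodrigues: sinθ=0.43124, 1−cosθ=0.09776; R = I + sinθ·[k]× + (1−cosθ)·[k]×²:
    [+0.90702 -0.00148 -0.42109]
    [+0.04359 +0.99495 +0.09039]
    [+0.41883 -0.10034 +0.90251]
t = (-0.2685, -0.3819, 1.3677) m
M0: Pc = R·M0+t = (-0.34572, -0.30103, +1.32357); u = 796.0·(-0.34572)/1.32357 + 328.0 = 120.0812, v = 449.1·(-0.30103)/1.32357 + 231.1 = 128.9563
M1: Pc = R·M1+t = (-0.19153, -0.29362, +1.39477); u = 796.0·(-0.19153)/1.39477 + 328.0 = 218.6937, v = 449.1·(-0.29362)/1.39477 + 231.1 = 136.5565
M2: Pc = R·M2+t = (-0.19128, -0.46277, +1.41183); u = 796.0·(-0.19128)/1.41183 + 328.0 = 220.1564, v = 449.1·(-0.46277)/1.41183 + 231.1 = 83.8951
M3: Pc = R·M3+t = (-0.34547, -0.47018, +1.34063); u = 796.0·(-0.34547)/1.34063 + 328.0 = 122.8763, v = 449.1·(-0.47018)/1.34063 + 231.1 = 73.5948

c0=(120.08, 128.96) c1=(218.69, 136.56) c2=(220.16, 83.90) c3=(122.88, 73.59)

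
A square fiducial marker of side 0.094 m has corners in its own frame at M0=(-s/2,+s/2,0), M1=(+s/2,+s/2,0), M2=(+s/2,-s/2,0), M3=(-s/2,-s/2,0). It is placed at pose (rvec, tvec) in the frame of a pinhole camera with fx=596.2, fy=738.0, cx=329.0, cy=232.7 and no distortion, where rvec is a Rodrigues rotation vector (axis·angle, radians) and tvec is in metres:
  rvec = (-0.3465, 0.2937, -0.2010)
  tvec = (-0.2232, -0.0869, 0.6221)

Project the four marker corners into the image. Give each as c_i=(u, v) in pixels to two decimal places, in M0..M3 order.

Intrinsics K: fx=596.2, fy=738.0, cx=329.0, cy=232.7
Marker side s = 0.094 m; corners in marker frame (Z=0):
  M0 = (-0.0470, +0.0470, 0)
  M1 = (+0.0470, +0.0470, 0)
  M2 = (+0.0470, -0.0470, 0)
  M3 = (-0.0470, -0.0470, 0)
rvec = (-0.3465, 0.2937, -0.2010), |rvec| = θ = 0.49671 rad = 28.460°
Rodrigues: sinθ=0.47654, 1−cosθ=0.12085; R = I + sinθ·[k]× + (1−cosθ)·[k]×²:
    [+0.93796 +0.14299 +0.31588]
    [-0.24268 +0.92140 +0.30351]
    [-0.24766 -0.36134 +0.89894]
t = (-0.2232, -0.0869, 0.6221) m
M0: Pc = R·M0+t = (-0.26056, -0.03219, +0.61676); u = 596.2·(-0.26056)/0.61676 + 329.0 = 77.1211, v = 738.0·(-0.03219)/0.61676 + 232.7 = 194.1845
M1: Pc = R·M1+t = (-0.17240, -0.05500, +0.59348); u = 596.2·(-0.17240)/0.59348 + 329.0 = 155.8137, v = 738.0·(-0.05500)/0.59348 + 232.7 = 164.3064
M2: Pc = R·M2+t = (-0.18584, -0.14161, +0.62744); u = 596.2·(-0.18584)/0.62744 + 329.0 = 152.4172, v = 738.0·(-0.14161)/0.62744 + 232.7 = 66.1356
M3: Pc = R·M3+t = (-0.27400, -0.11880, +0.65072); u = 596.2·(-0.27400)/0.65072 + 329.0 = 77.9537, v = 738.0·(-0.11880)/0.65072 + 232.7 = 97.9662

c0=(77.12, 194.18) c1=(155.81, 164.31) c2=(152.42, 66.14) c3=(77.95, 97.97)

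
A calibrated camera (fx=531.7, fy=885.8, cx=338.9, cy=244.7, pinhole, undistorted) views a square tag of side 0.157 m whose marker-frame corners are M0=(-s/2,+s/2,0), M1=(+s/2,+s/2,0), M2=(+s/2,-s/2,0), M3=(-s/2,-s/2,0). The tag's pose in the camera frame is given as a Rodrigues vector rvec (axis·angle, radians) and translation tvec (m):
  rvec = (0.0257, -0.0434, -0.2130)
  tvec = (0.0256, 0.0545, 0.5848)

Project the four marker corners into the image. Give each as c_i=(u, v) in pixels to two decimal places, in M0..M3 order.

Intrinsics K: fx=531.7, fy=885.8, cx=338.9, cy=244.7
Marker side s = 0.157 m; corners in marker frame (Z=0):
  M0 = (-0.0785, +0.0785, 0)
  M1 = (+0.0785, +0.0785, 0)
  M2 = (+0.0785, -0.0785, 0)
  M3 = (-0.0785, -0.0785, 0)
rvec = (0.0257, -0.0434, -0.2130), |rvec| = θ = 0.21889 rad = 12.542°
Rodrigues: sinθ=0.21715, 1−cosθ=0.02386; R = I + sinθ·[k]× + (1−cosθ)·[k]×²:
    [+0.97647 +0.21075 -0.04578]
    [-0.21186 +0.97708 -0.02089]
    [+0.04033 +0.03010 +0.99873]
t = (0.0256, 0.0545, 0.5848) m
M0: Pc = R·M0+t = (-0.03451, +0.14783, +0.58400); u = 531.7·(-0.03451)/0.58400 + 338.9 = 307.4813, v = 885.8·(+0.14783)/0.58400 + 244.7 = 468.9291
M1: Pc = R·M1+t = (+0.11880, +0.11457, +0.59033); u = 531.7·(+0.11880)/0.59033 + 338.9 = 445.8981, v = 885.8·(+0.11457)/0.59033 + 244.7 = 416.6141
M2: Pc = R·M2+t = (+0.08571, -0.03883, +0.58560); u = 531.7·(+0.08571)/0.58560 + 338.9 = 416.7198, v = 885.8·(-0.03883)/0.58560 + 244.7 = 185.9624
M3: Pc = R·M3+t = (-0.06760, -0.00557, +0.57927); u = 531.7·(-0.06760)/0.57927 + 338.9 = 276.8548, v = 885.8·(-0.00557)/0.57927 + 244.7 = 236.1831

c0=(307.48, 468.93) c1=(445.90, 416.61) c2=(416.72, 185.96) c3=(276.85, 236.18)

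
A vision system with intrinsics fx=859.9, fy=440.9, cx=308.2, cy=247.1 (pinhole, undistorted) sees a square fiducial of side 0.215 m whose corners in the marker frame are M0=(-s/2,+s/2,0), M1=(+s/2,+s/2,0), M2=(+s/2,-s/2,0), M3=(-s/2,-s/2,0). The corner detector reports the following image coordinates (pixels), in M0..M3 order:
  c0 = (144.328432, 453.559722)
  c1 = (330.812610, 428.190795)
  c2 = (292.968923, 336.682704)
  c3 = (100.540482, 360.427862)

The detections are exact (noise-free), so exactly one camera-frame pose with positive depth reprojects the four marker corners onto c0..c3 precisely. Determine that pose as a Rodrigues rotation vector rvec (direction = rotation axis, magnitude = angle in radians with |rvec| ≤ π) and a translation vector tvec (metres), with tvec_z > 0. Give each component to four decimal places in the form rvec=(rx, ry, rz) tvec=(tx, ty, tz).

rvec=(0.1050, -0.1217, -0.2080) tvec=(-0.1000, 0.3221, 0.9592)

Intrinsics K: fx=859.9, fy=440.9, cx=308.2, cy=247.1
Marker side s = 0.215 m; corners in marker frame (Z=0):
  M0 = (-0.1075, +0.1075, 0)
  M1 = (+0.1075, +0.1075, 0)
  M2 = (+0.1075, -0.1075, 0)
  M3 = (-0.1075, -0.1075, 0)
Detected image corners:
  c0 = (144.328432, 453.559722) px
  c1 = (330.812610, 428.190795) px
  c2 = (292.968923, 336.682704) px
  c3 = (100.540482, 360.427862) px
Planar DLT: solve 8×8 A·h = b for H (H[2,2]=1):
  H  [+905.78720 +216.02492 +218.59062]
  H  [-69.23624 +477.24900 +395.16686]
  H  [+0.11409 +0.12135 +1.00000]
B = K⁻¹H; ‖b₁‖=1.042567, ‖b₂‖=1.042567; λ = 2/(‖b₁‖+‖b₂‖) = 0.959171, sign → tz>0 ⇒ λ=+0.959171
r₁ = λ·B[:,0] = (+0.97113,-0.21195,+0.10943); r₂ = λ·B[:,1] = (+0.19924,+0.97301,+0.11640)
r₃ = r₁×r₂ = (-0.13115,-0.09124,+0.98716); SVD([r₁ r₂ r₃]) → R = UVᵀ:
  R  [+0.97113 +0.19924 -0.13115]
  R  [-0.21195 +0.97301 -0.09124]
  R  [+0.10943 +0.11640 +0.98716]
t = (-0.09995, +0.32212, +0.95917) m
tr R = 2.931303; θ = arccos((tr R − 1)/2) = 0.262858 rad = 15.061°
axis k = ((R−Rᵀ)₃₂, (R−Rᵀ)₁₃, (R−Rᵀ)₂₁) / (2 sinθ) = (+0.399540, -0.462927, -0.791244)
rvec = θ·k = (+0.105022, -0.121684, -0.207985)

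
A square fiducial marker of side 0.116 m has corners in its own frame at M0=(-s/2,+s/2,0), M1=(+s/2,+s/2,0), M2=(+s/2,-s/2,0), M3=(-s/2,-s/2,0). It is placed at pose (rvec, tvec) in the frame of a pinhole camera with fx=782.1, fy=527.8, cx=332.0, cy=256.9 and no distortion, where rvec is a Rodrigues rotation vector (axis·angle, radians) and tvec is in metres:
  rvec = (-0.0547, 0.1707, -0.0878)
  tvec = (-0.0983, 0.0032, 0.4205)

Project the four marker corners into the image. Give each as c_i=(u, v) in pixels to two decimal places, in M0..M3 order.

c0=(56.19, 338.83) c1=(261.75, 328.91) c2=(244.89, 180.71) c3=(43.48, 197.08)

Intrinsics K: fx=782.1, fy=527.8, cx=332.0, cy=256.9
Marker side s = 0.116 m; corners in marker frame (Z=0):
  M0 = (-0.0580, +0.0580, 0)
  M1 = (+0.0580, +0.0580, 0)
  M2 = (+0.0580, -0.0580, 0)
  M3 = (-0.0580, -0.0580, 0)
rvec = (-0.0547, 0.1707, -0.0878), |rvec| = θ = 0.19960 rad = 11.436°
Rodrigues: sinθ=0.19828, 1−cosθ=0.01985; R = I + sinθ·[k]× + (1−cosθ)·[k]×²:
    [+0.98164 +0.08257 +0.17196]
    [-0.09187 +0.99467 +0.04687]
    [-0.16718 -0.06181 +0.98399]
t = (-0.0983, 0.0032, 0.4205) m
M0: Pc = R·M0+t = (-0.15045, +0.06622, +0.42661); u = 782.1·(-0.15045)/0.42661 + 332.0 = 56.1893, v = 527.8·(+0.06622)/0.42661 + 256.9 = 338.8259
M1: Pc = R·M1+t = (-0.03658, +0.05556, +0.40722); u = 782.1·(-0.03658)/0.40722 + 332.0 = 261.7521, v = 527.8·(+0.05556)/0.40722 + 256.9 = 328.9146
M2: Pc = R·M2+t = (-0.04615, -0.05982, +0.41439); u = 782.1·(-0.04615)/0.41439 + 332.0 = 244.8912, v = 527.8·(-0.05982)/0.41439 + 256.9 = 180.7092
M3: Pc = R·M3+t = (-0.16002, -0.04916, +0.43378); u = 782.1·(-0.16002)/0.43378 + 332.0 = 43.4798, v = 527.8·(-0.04916)/0.43378 + 256.9 = 197.0823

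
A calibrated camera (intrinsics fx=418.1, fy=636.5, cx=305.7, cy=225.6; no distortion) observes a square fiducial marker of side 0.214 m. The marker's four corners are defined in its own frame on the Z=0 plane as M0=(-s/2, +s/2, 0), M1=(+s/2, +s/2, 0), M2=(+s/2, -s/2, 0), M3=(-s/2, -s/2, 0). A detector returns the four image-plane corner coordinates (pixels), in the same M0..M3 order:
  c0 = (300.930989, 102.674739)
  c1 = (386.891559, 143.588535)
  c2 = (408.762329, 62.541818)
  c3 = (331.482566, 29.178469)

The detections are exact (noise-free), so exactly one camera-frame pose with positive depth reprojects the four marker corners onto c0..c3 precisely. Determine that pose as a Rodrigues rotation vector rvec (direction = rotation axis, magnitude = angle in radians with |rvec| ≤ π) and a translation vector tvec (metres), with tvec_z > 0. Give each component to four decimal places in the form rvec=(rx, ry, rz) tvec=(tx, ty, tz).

Intrinsics K: fx=418.1, fy=636.5, cx=305.7, cy=225.6
Marker side s = 0.214 m; corners in marker frame (Z=0):
  M0 = (-0.1070, +0.1070, 0)
  M1 = (+0.1070, +0.1070, 0)
  M2 = (+0.1070, -0.1070, 0)
  M3 = (-0.1070, -0.1070, 0)
Detected image corners:
  c0 = (300.930989, 102.674739) px
  c1 = (386.891559, 143.588535) px
  c2 = (408.762329, 62.541818) px
  c3 = (331.482566, 29.178469) px
Planar DLT: solve 8×8 A·h = b for H (H[2,2]=1):
  H  [+312.85057 -321.95173 +356.97507]
  H  [+156.55429 +313.61371 +81.81612]
  H  [-0.18862 -0.55757 +1.00000]
B = K⁻¹H; ‖b₁‖=0.958516, ‖b₂‖=0.958516; λ = 2/(‖b₁‖+‖b₂‖) = 1.043279, sign → tz>0 ⇒ λ=+1.043279
r₁ = λ·B[:,0] = (+0.92454,+0.32636,-0.19679); r₂ = λ·B[:,1] = (-0.37805,+0.72022,-0.58170)
r₃ = r₁×r₂ = (-0.04811,+0.61219,+0.78924); SVD([r₁ r₂ r₃]) → R = UVᵀ:
  R  [+0.92454 -0.37805 -0.04811]
  R  [+0.32636 +0.72022 +0.61219]
  R  [-0.19679 -0.58170 +0.78924]
t = (+0.12795, -0.23567, +1.04328) m
tr R = 2.433994; θ = arccos((tr R − 1)/2) = 0.771311 rad = 44.193°
axis k = ((R−Rᵀ)₃₂, (R−Rᵀ)₁₃, (R−Rᵀ)₂₁) / (2 sinθ) = (-0.856356, +0.106644, +0.505254)
rvec = θ·k = (-0.660517, +0.082256, +0.389708)

rvec=(-0.6605, 0.0823, 0.3897) tvec=(0.1279, -0.2357, 1.0433)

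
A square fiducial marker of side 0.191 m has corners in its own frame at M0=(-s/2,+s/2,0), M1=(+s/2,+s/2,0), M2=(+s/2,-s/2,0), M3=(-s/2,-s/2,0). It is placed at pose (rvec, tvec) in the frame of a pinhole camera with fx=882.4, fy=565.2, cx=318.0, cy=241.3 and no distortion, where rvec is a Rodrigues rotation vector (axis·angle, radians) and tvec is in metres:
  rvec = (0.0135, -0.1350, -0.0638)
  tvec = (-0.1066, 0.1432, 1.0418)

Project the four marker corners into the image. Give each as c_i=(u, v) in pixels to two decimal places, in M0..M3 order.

c0=(151.01, 375.46) c1=(312.84, 365.62) c2=(302.79, 263.71) c3=(140.18, 271.04)

Intrinsics K: fx=882.4, fy=565.2, cx=318.0, cy=241.3
Marker side s = 0.191 m; corners in marker frame (Z=0):
  M0 = (-0.0955, +0.0955, 0)
  M1 = (+0.0955, +0.0955, 0)
  M2 = (+0.0955, -0.0955, 0)
  M3 = (-0.0955, -0.0955, 0)
rvec = (0.0135, -0.1350, -0.0638), |rvec| = θ = 0.14993 rad = 8.590°
Rodrigues: sinθ=0.14936, 1−cosθ=0.01122; R = I + sinθ·[k]× + (1−cosθ)·[k]×²:
    [+0.98887 +0.06265 -0.13492]
    [-0.06447 +0.99788 -0.00915]
    [+0.13406 +0.01775 +0.99081]
t = (-0.1066, 0.1432, 1.0418) m
M0: Pc = R·M0+t = (-0.19505, +0.24465, +1.03069); u = 882.4·(-0.19505)/1.03069 + 318.0 = 151.0094, v = 565.2·(+0.24465)/1.03069 + 241.3 = 375.4610
M1: Pc = R·M1+t = (-0.00618, +0.23234, +1.05630); u = 882.4·(-0.00618)/1.05630 + 318.0 = 312.8379, v = 565.2·(+0.23234)/1.05630 + 241.3 = 365.6198
M2: Pc = R·M2+t = (-0.01815, +0.04175, +1.05291); u = 882.4·(-0.01815)/1.05291 + 318.0 = 302.7927, v = 565.2·(+0.04175)/1.05291 + 241.3 = 263.7091
M3: Pc = R·M3+t = (-0.20702, +0.05406, +1.02730); u = 882.4·(-0.20702)/1.02730 + 318.0 = 140.1798, v = 565.2·(+0.05406)/1.02730 + 241.3 = 271.0425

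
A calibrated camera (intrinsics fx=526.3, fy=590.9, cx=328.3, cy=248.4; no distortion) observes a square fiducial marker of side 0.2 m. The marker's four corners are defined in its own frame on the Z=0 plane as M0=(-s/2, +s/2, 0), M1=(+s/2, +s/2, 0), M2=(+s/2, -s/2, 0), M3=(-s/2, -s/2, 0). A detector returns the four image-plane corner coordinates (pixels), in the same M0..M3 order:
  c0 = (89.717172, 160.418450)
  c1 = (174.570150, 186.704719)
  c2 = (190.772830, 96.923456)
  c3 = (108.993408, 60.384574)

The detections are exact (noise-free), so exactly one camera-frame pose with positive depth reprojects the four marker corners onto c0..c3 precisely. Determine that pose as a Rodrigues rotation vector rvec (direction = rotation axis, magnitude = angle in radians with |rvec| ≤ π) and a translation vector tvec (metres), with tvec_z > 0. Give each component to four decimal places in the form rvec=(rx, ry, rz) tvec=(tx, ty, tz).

rvec=(-0.0088, -0.7513, 0.1967) tvec=(-0.4236, -0.2484, 1.2058)

Intrinsics K: fx=526.3, fy=590.9, cx=328.3, cy=248.4
Marker side s = 0.2 m; corners in marker frame (Z=0):
  M0 = (-0.1000, +0.1000, 0)
  M1 = (+0.1000, +0.1000, 0)
  M2 = (+0.1000, -0.1000, 0)
  M3 = (-0.1000, -0.1000, 0)
Detected image corners:
  c0 = (89.717172, 160.418450) px
  c1 = (174.570150, 186.704719) px
  c2 = (190.772830, 96.923456) px
  c3 = (108.993408, 60.384574) px
Planar DLT: solve 8×8 A·h = b for H (H[2,2]=1):
  H  [+495.72556 -97.41400 +143.41049]
  H  [+228.05245 +464.91711 +126.68202]
  H  [+0.56161 -0.06488 +1.00000]
B = K⁻¹H; ‖b₁‖=0.829355, ‖b₂‖=0.829355; λ = 2/(‖b₁‖+‖b₂‖) = 1.205756, sign → tz>0 ⇒ λ=+1.205756
r₁ = λ·B[:,0] = (+0.71330,+0.18069,+0.67716); r₂ = λ·B[:,1] = (-0.17438,+0.98157,-0.07822)
r₃ = r₁×r₂ = (-0.67882,-0.06229,+0.73166); SVD([r₁ r₂ r₃]) → R = UVᵀ:
  R  [+0.71330 -0.17438 -0.67882]
  R  [+0.18069 +0.98157 -0.06229]
  R  [+0.67716 -0.07822 +0.73166]
t = (-0.42358, -0.24837, +1.20576) m
tr R = 2.426532; θ = arccos((tr R − 1)/2) = 0.776649 rad = 44.499°
axis k = ((R−Rᵀ)₃₂, (R−Rᵀ)₁₃, (R−Rᵀ)₂₁) / (2 sinθ) = (-0.011368, -0.967322, +0.253297)
rvec = θ·k = (-0.008829, -0.751270, +0.196723)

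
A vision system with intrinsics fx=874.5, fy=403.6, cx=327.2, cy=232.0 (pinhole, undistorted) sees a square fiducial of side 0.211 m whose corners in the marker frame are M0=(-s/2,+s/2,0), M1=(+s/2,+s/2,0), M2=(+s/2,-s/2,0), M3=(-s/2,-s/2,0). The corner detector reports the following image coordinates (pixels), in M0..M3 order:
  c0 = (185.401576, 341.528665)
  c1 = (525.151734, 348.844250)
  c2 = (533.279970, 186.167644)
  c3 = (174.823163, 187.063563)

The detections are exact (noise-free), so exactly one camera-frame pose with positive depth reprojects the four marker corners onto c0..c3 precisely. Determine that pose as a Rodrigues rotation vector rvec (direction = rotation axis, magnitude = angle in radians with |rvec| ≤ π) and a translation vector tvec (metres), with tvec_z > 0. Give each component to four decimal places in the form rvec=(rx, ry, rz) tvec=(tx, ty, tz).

rvec=(0.1349, 0.1328, 0.0005) tvec=(0.0138, 0.0469, 0.5265)

Intrinsics K: fx=874.5, fy=403.6, cx=327.2, cy=232.0
Marker side s = 0.211 m; corners in marker frame (Z=0):
  M0 = (-0.1055, +0.1055, 0)
  M1 = (+0.1055, +0.1055, 0)
  M2 = (+0.1055, -0.1055, 0)
  M3 = (-0.1055, -0.1055, 0)
Detected image corners:
  c0 = (185.401576, 341.528665) px
  c1 = (525.151734, 348.844250) px
  c2 = (533.279970, 186.167644) px
  c3 = (174.823163, 187.063563) px
Planar DLT: solve 8×8 A·h = b for H (H[2,2]=1):
  H  [+1564.45452 +97.35913 +350.06605]
  H  [-50.89449 +818.76734 +267.99021]
  H  [-0.25058 +0.25484 +1.00000]
B = K⁻¹H; ‖b₁‖=1.899415, ‖b₂‖=1.899415; λ = 2/(‖b₁‖+‖b₂‖) = 0.526478, sign → tz>0 ⇒ λ=+0.526478
r₁ = λ·B[:,0] = (+0.99121,+0.00945,-0.13193); r₂ = λ·B[:,1] = (+0.00841,+0.99092,+0.13417)
r₃ = r₁×r₂ = (+0.13200,-0.13410,+0.98214); SVD([r₁ r₂ r₃]) → R = UVᵀ:
  R  [+0.99121 +0.00841 +0.13200]
  R  [+0.00945 +0.99092 -0.13410]
  R  [-0.13193 +0.13417 +0.98214]
t = (+0.01377, +0.04695, +0.52648) m
tr R = 2.964276; θ = arccos((tr R − 1)/2) = 0.189291 rad = 10.846°
axis k = ((R−Rᵀ)₃₂, (R−Rᵀ)₁₃, (R−Rᵀ)₂₁) / (2 sinθ) = (+0.712847, +0.701314, +0.002738)
rvec = θ·k = (+0.134936, +0.132752, +0.000518)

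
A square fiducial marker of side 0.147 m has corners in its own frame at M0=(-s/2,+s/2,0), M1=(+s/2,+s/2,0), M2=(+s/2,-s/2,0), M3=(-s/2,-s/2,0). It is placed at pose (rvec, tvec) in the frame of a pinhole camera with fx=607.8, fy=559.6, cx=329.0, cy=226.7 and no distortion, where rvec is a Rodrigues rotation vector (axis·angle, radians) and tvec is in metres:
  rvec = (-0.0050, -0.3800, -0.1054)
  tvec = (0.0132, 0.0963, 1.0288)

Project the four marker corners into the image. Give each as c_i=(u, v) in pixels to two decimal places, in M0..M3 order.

c0=(300.48, 325.42) c1=(379.98, 312.41) c2=(371.31, 235.04) c3=(291.17, 243.86)

Intrinsics K: fx=607.8, fy=559.6, cx=329.0, cy=226.7
Marker side s = 0.147 m; corners in marker frame (Z=0):
  M0 = (-0.0735, +0.0735, 0)
  M1 = (+0.0735, +0.0735, 0)
  M2 = (+0.0735, -0.0735, 0)
  M3 = (-0.0735, -0.0735, 0)
rvec = (-0.0050, -0.3800, -0.1054), |rvec| = θ = 0.39438 rad = 22.596°
Rodrigues: sinθ=0.38423, 1−cosθ=0.07676; R = I + sinθ·[k]× + (1−cosθ)·[k]×²:
    [+0.92325 +0.10363 -0.36997]
    [-0.10175 +0.99450 +0.02464]
    [+0.37049 +0.01490 +0.92872]
t = (0.0132, 0.0963, 1.0288) m
M0: Pc = R·M0+t = (-0.04704, +0.17687, +1.00266); u = 607.8·(-0.04704)/1.00266 + 329.0 = 300.4837, v = 559.6·(+0.17687)/1.00266 + 226.7 = 325.4161
M1: Pc = R·M1+t = (+0.08868, +0.16192, +1.05713); u = 607.8·(+0.08868)/1.05713 + 329.0 = 379.9843, v = 559.6·(+0.16192)/1.05713 + 226.7 = 312.4126
M2: Pc = R·M2+t = (+0.07344, +0.01573, +1.05494); u = 607.8·(+0.07344)/1.05494 + 329.0 = 371.3136, v = 559.6·(+0.01573)/1.05494 + 226.7 = 235.0416
M3: Pc = R·M3+t = (-0.06228, +0.03068, +1.00047); u = 607.8·(-0.06228)/1.00047 + 329.0 = 291.1670, v = 559.6·(+0.03068)/1.00047 + 226.7 = 243.8619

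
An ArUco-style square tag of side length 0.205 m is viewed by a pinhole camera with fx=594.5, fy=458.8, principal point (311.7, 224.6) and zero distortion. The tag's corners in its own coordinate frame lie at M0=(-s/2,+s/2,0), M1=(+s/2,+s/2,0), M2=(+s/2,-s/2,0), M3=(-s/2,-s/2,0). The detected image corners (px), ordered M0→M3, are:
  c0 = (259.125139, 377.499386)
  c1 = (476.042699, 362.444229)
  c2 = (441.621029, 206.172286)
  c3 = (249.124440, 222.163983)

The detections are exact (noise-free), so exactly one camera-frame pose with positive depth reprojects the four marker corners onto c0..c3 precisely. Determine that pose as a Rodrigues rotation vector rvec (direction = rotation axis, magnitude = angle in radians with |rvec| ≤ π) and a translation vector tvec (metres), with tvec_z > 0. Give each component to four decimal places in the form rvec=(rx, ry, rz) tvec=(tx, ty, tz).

Intrinsics K: fx=594.5, fy=458.8, cx=311.7, cy=224.6
Marker side s = 0.205 m; corners in marker frame (Z=0):
  M0 = (-0.1025, +0.1025, 0)
  M1 = (+0.1025, +0.1025, 0)
  M2 = (+0.1025, -0.1025, 0)
  M3 = (-0.1025, -0.1025, 0)
Detected image corners:
  c0 = (259.125139, 377.499386) px
  c1 = (476.042699, 362.444229) px
  c2 = (441.621029, 206.172286) px
  c3 = (249.124440, 222.163983) px
Planar DLT: solve 8×8 A·h = b for H (H[2,2]=1):
  H  [+964.28661 -96.28745 +354.92044]
  H  [-101.08401 +592.76835 +287.56678]
  H  [-0.08637 -0.57257 +1.00000]
B = K⁻¹H; ‖b₁‖=1.678999, ‖b₂‖=1.678999; λ = 2/(‖b₁‖+‖b₂‖) = 0.595593, sign → tz>0 ⇒ λ=+0.595593
r₁ = λ·B[:,0] = (+0.99303,-0.10604,-0.05144); r₂ = λ·B[:,1] = (+0.08233,+0.93644,-0.34102)
r₃ = r₁×r₂ = (+0.08433,+0.33440,+0.93865); SVD([r₁ r₂ r₃]) → R = UVᵀ:
  R  [+0.99303 +0.08233 +0.08433]
  R  [-0.10604 +0.93644 +0.33440]
  R  [-0.05144 -0.34102 +0.93865]
t = (+0.04330, +0.08174, +0.59559) m
tr R = 2.868124; θ = arccos((tr R − 1)/2) = 0.365173 rad = 20.923°
axis k = ((R−Rᵀ)₃₂, (R−Rᵀ)₁₃, (R−Rᵀ)₂₁) / (2 sinθ) = (-0.945674, +0.190101, -0.263746)
rvec = θ·k = (-0.345334, +0.069420, -0.096313)

rvec=(-0.3453, 0.0694, -0.0963) tvec=(0.0433, 0.0817, 0.5956)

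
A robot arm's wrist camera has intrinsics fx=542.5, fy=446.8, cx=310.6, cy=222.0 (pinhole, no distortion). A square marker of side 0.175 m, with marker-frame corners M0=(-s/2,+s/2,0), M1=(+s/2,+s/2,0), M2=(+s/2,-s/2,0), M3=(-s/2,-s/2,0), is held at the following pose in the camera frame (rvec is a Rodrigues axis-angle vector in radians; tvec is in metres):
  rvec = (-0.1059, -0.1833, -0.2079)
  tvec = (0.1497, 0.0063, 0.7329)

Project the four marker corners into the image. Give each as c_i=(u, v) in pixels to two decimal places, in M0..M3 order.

c0=(375.14, 290.42) c1=(495.26, 266.76) c2=(464.72, 165.40) c3=(345.66, 183.87)

Intrinsics K: fx=542.5, fy=446.8, cx=310.6, cy=222.0
Marker side s = 0.175 m; corners in marker frame (Z=0):
  M0 = (-0.0875, +0.0875, 0)
  M1 = (+0.0875, +0.0875, 0)
  M2 = (+0.0875, -0.0875, 0)
  M3 = (-0.0875, -0.0875, 0)
rvec = (-0.1059, -0.1833, -0.2079), |rvec| = θ = 0.29671 rad = 17.000°
Rodrigues: sinθ=0.29237, 1−cosθ=0.04370; R = I + sinθ·[k]× + (1−cosθ)·[k]×²:
    [+0.96187 +0.21450 -0.16969]
    [-0.19523 +0.97298 +0.12327]
    [+0.19155 -0.08544 +0.97776]
t = (0.1497, 0.0063, 0.7329) m
M0: Pc = R·M0+t = (+0.08430, +0.10852, +0.70866); u = 542.5·(+0.08430)/0.70866 + 310.6 = 375.1375, v = 446.8·(+0.10852)/0.70866 + 222.0 = 290.4189
M1: Pc = R·M1+t = (+0.25263, +0.07435, +0.74218); u = 542.5·(+0.25263)/0.74218 + 310.6 = 495.2615, v = 446.8·(+0.07435)/0.74218 + 222.0 = 266.7612
M2: Pc = R·M2+t = (+0.21510, -0.09592, +0.75714); u = 542.5·(+0.21510)/0.75714 + 310.6 = 464.7190, v = 446.8·(-0.09592)/0.75714 + 222.0 = 165.3969
M3: Pc = R·M3+t = (+0.04677, -0.06175, +0.72362); u = 542.5·(+0.04677)/0.72362 + 310.6 = 345.6622, v = 446.8·(-0.06175)/0.72362 + 222.0 = 183.8701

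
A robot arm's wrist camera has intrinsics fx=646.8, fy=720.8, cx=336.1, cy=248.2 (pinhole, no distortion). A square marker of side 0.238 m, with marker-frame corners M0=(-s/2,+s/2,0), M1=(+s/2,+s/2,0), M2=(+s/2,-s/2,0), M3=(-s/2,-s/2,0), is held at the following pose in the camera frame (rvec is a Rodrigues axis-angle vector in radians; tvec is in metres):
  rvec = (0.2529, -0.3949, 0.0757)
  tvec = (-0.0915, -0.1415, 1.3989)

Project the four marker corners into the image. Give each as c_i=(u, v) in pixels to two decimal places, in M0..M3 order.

Intrinsics K: fx=646.8, fy=720.8, cx=336.1, cy=248.2
Marker side s = 0.238 m; corners in marker frame (Z=0):
  M0 = (-0.1190, +0.1190, 0)
  M1 = (+0.1190, +0.1190, 0)
  M2 = (+0.1190, -0.1190, 0)
  M3 = (-0.1190, -0.1190, 0)
rvec = (0.2529, -0.3949, 0.0757), |rvec| = θ = 0.47501 rad = 27.216°
Rodrigues: sinθ=0.45735, 1−cosθ=0.11071; R = I + sinθ·[k]× + (1−cosθ)·[k]×²:
    [+0.92067 -0.12189 -0.37082]
    [+0.02388 +0.96581 -0.25816]
    [+0.38961 +0.22883 +0.89210]
t = (-0.0915, -0.1415, 1.3989) m
M0: Pc = R·M0+t = (-0.21556, -0.02941, +1.37977); u = 646.8·(-0.21556)/1.37977 + 336.1 = 235.0488, v = 720.8·(-0.02941)/1.37977 + 248.2 = 232.8355
M1: Pc = R·M1+t = (+0.00356, -0.02373, +1.47249); u = 646.8·(+0.00356)/1.47249 + 336.1 = 337.6616, v = 720.8·(-0.02373)/1.47249 + 248.2 = 236.5853
M2: Pc = R·M2+t = (+0.03256, -0.25359, +1.41803); u = 646.8·(+0.03256)/1.41803 + 336.1 = 350.9535, v = 720.8·(-0.25359)/1.41803 + 248.2 = 119.2983
M3: Pc = R·M3+t = (-0.18656, -0.25927, +1.32531); u = 646.8·(-0.18656)/1.32531 + 336.1 = 245.0540, v = 720.8·(-0.25927)/1.32531 + 248.2 = 107.1881

c0=(235.05, 232.84) c1=(337.66, 236.59) c2=(350.95, 119.30) c3=(245.05, 107.19)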